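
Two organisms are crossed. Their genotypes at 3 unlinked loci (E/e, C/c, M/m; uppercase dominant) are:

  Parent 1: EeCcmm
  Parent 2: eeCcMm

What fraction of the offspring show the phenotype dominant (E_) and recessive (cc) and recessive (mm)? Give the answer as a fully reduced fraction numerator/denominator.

P(E_ cc mm) = 1/16

EeCcmm gametes: ECm×2, Ecm×2, eCm×2, ecm×2
eeCcMm gametes: eCM×2, eCm×2, ecM×2, ecm×2
EeCcmm×eeCcMm grid (8·8=64): EeCCMm=4 EeCCmm=4 EeCcMm=8 EeCcmm=8 EeccMm=4 Eeccmm=4 eeCCMm=4 eeCCmm=4 eeCcMm=8 eeCcmm=8 eeccMm=4 eeccmm=4
E_ cc mm hits 4/64; gcd=4; 4÷4/64÷4 = 1/16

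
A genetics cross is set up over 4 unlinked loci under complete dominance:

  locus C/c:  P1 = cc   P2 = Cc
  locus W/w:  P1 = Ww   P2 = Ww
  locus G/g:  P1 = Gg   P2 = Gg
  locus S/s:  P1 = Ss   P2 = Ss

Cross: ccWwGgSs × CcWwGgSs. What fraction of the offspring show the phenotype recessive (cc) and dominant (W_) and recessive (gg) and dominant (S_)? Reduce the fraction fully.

P(cc W_ gg S_) = 9/128

ccWwGgSs gametes: cWGS×2, cWGs×2, cWgS×2, cWgs×2, cwGS×2, cwGs×2, cwgS×2, cwgs×2
CcWwGgSs gametes: CWGS×1, CWGs×1, CWgS×1, CWgs×1, CwGS×1, CwGs×1, CwgS×1, Cwgs×1, cWGS×1, cWGs×1, cWgS×1, cWgs×1, cwGS×1, cwGs×1, cwgS×1, cwgs×1
ccWwGgSs×CcWwGgSs grid (16·16=256): CcWWGGSS=2 CcWWGGSs=4 CcWWGGss=2 CcWWGgSS=4 CcWWGgSs=8 CcWWGgss=4 CcWWggSS=2 CcWWggSs=4 CcWWggss=2 CcWwGGSS=4 CcWwGGSs=8 CcWwGGss=4 CcWwGgSS=8 CcWwGgSs=16 CcWwGgss=8 CcWwggSS=4 CcWwggSs=8 CcWwggss=4 CcwwGGSS=2 CcwwGGSs=4 CcwwGGss=2 CcwwGgSS=4 CcwwGgSs=8 CcwwGgss=4 CcwwggSS=2 CcwwggSs=4 Ccwwggss=2 ccWWGGSS=2 ccWWGGSs=4 ccWWGGss=2 ccWWGgSS=4 ccWWGgSs=8 ccWWGgss=4 ccWWggSS=2 ccWWggSs=4 ccWWggss=2 ccWwGGSS=4 ccWwGGSs=8 ccWwGGss=4 ccWwGgSS=8 ccWwGgSs=16 ccWwGgss=8 ccWwggSS=4 ccWwggSs=8 ccWwggss=4 ccwwGGSS=2 ccwwGGSs=4 ccwwGGss=2 ccwwGgSS=4 ccwwGgSs=8 ccwwGgss=4 ccwwggSS=2 ccwwggSs=4 ccwwggss=2
cc W_ gg S_ hits 18/256; gcd=2; 18÷2/256÷2 = 9/128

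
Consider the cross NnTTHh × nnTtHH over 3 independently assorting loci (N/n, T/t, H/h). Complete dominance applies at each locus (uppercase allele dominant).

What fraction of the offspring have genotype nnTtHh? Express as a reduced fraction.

NnTTHh gametes: NTH×2, NTh×2, nTH×2, nTh×2
nnTtHH gametes: nTH×4, ntH×4
NnTTHh×nnTtHH grid (8·8=64): NnTTHH=8 NnTTHh=8 NnTtHH=8 NnTtHh=8 nnTTHH=8 nnTTHh=8 nnTtHH=8 nnTtHh=8
nnTtHh hits 8/64; gcd=8; 8÷8/64÷8 = 1/8

P(nnTtHh) = 1/8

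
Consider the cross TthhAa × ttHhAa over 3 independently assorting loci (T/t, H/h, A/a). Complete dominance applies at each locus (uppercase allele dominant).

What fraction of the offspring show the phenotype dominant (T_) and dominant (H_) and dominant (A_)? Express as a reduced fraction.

TthhAa gametes: ThA×2, Tha×2, thA×2, tha×2
ttHhAa gametes: tHA×2, tHa×2, thA×2, tha×2
TthhAa×ttHhAa grid (8·8=64): TtHhAA=4 TtHhAa=8 TtHhaa=4 TthhAA=4 TthhAa=8 Tthhaa=4 ttHhAA=4 ttHhAa=8 ttHhaa=4 tthhAA=4 tthhAa=8 tthhaa=4
T_ H_ A_ hits 12/64; gcd=4; 12÷4/64÷4 = 3/16

P(T_ H_ A_) = 3/16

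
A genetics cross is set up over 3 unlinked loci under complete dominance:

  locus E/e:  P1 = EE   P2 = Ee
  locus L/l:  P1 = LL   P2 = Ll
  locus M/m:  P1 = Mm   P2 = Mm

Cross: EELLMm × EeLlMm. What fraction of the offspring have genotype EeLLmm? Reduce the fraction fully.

P(EeLLmm) = 1/16

EELLMm gametes: ELM×4, ELm×4
EeLlMm gametes: ELM×1, ELm×1, ElM×1, Elm×1, eLM×1, eLm×1, elM×1, elm×1
EELLMm×EeLlMm grid (8·8=64): EELLMM=4 EELLMm=8 EELLmm=4 EELlMM=4 EELlMm=8 EELlmm=4 EeLLMM=4 EeLLMm=8 EeLLmm=4 EeLlMM=4 EeLlMm=8 EeLlmm=4
EeLLmm hits 4/64; gcd=4; 4÷4/64÷4 = 1/16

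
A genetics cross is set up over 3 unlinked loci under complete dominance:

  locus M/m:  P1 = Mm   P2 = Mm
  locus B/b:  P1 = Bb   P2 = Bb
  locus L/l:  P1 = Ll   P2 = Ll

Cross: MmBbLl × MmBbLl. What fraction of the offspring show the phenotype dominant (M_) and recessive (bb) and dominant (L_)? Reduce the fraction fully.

P(M_ bb L_) = 9/64

MmBbLl gametes: MBL×1, MBl×1, MbL×1, Mbl×1, mBL×1, mBl×1, mbL×1, mbl×1
MmBbLl gametes: MBL×1, MBl×1, MbL×1, Mbl×1, mBL×1, mBl×1, mbL×1, mbl×1
MmBbLl×MmBbLl grid (8·8=64): MMBBLL=1 MMBBLl=2 MMBBll=1 MMBbLL=2 MMBbLl=4 MMBbll=2 MMbbLL=1 MMbbLl=2 MMbbll=1 MmBBLL=2 MmBBLl=4 MmBBll=2 MmBbLL=4 MmBbLl=8 MmBbll=4 MmbbLL=2 MmbbLl=4 Mmbbll=2 mmBBLL=1 mmBBLl=2 mmBBll=1 mmBbLL=2 mmBbLl=4 mmBbll=2 mmbbLL=1 mmbbLl=2 mmbbll=1
M_ bb L_ hits 9/64; gcd=1; 9÷1/64÷1 = 9/64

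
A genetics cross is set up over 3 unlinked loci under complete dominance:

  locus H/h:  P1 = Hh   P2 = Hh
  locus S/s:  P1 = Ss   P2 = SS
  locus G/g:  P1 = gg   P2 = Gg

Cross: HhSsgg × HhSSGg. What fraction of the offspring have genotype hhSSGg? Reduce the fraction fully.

HhSsgg gametes: HSg×2, Hsg×2, hSg×2, hsg×2
HhSSGg gametes: HSG×2, HSg×2, hSG×2, hSg×2
HhSsgg×HhSSGg grid (8·8=64): HHSSGg=4 HHSSgg=4 HHSsGg=4 HHSsgg=4 HhSSGg=8 HhSSgg=8 HhSsGg=8 HhSsgg=8 hhSSGg=4 hhSSgg=4 hhSsGg=4 hhSsgg=4
hhSSGg hits 4/64; gcd=4; 4÷4/64÷4 = 1/16

P(hhSSGg) = 1/16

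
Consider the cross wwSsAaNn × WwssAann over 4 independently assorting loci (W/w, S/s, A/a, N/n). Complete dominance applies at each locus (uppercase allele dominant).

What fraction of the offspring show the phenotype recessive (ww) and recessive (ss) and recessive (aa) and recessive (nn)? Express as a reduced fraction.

wwSsAaNn gametes: wSAN×2, wSAn×2, wSaN×2, wSan×2, wsAN×2, wsAn×2, wsaN×2, wsan×2
WwssAann gametes: WsAn×4, Wsan×4, wsAn×4, wsan×4
wwSsAaNn×WwssAann grid (16·16=256): WwSsAANn=8 WwSsAAnn=8 WwSsAaNn=16 WwSsAann=16 WwSsaaNn=8 WwSsaann=8 WwssAANn=8 WwssAAnn=8 WwssAaNn=16 WwssAann=16 WwssaaNn=8 Wwssaann=8 wwSsAANn=8 wwSsAAnn=8 wwSsAaNn=16 wwSsAann=16 wwSsaaNn=8 wwSsaann=8 wwssAANn=8 wwssAAnn=8 wwssAaNn=16 wwssAann=16 wwssaaNn=8 wwssaann=8
ww ss aa nn hits 8/256; gcd=8; 8÷8/256÷8 = 1/32

P(ww ss aa nn) = 1/32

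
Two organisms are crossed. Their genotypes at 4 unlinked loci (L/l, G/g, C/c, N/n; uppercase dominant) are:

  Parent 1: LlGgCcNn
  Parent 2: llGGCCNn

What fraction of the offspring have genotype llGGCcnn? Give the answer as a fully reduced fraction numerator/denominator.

LlGgCcNn gametes: LGCN×1, LGCn×1, LGcN×1, LGcn×1, LgCN×1, LgCn×1, LgcN×1, Lgcn×1, lGCN×1, lGCn×1, lGcN×1, lGcn×1, lgCN×1, lgCn×1, lgcN×1, lgcn×1
llGGCCNn gametes: lGCN×8, lGCn×8
LlGgCcNn×llGGCCNn grid (16·16=256): LlGGCCNN=8 LlGGCCNn=16 LlGGCCnn=8 LlGGCcNN=8 LlGGCcNn=16 LlGGCcnn=8 LlGgCCNN=8 LlGgCCNn=16 LlGgCCnn=8 LlGgCcNN=8 LlGgCcNn=16 LlGgCcnn=8 llGGCCNN=8 llGGCCNn=16 llGGCCnn=8 llGGCcNN=8 llGGCcNn=16 llGGCcnn=8 llGgCCNN=8 llGgCCNn=16 llGgCCnn=8 llGgCcNN=8 llGgCcNn=16 llGgCcnn=8
llGGCcnn hits 8/256; gcd=8; 8÷8/256÷8 = 1/32

P(llGGCcnn) = 1/32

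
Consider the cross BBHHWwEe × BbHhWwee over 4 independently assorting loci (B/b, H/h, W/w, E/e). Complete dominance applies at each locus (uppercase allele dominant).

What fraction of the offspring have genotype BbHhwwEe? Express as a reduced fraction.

BBHHWwEe gametes: BHWE×4, BHWe×4, BHwE×4, BHwe×4
BbHhWwee gametes: BHWe×2, BHwe×2, BhWe×2, Bhwe×2, bHWe×2, bHwe×2, bhWe×2, bhwe×2
BBHHWwEe×BbHhWwee grid (16·16=256): BBHHWWEe=8 BBHHWWee=8 BBHHWwEe=16 BBHHWwee=16 BBHHwwEe=8 BBHHwwee=8 BBHhWWEe=8 BBHhWWee=8 BBHhWwEe=16 BBHhWwee=16 BBHhwwEe=8 BBHhwwee=8 BbHHWWEe=8 BbHHWWee=8 BbHHWwEe=16 BbHHWwee=16 BbHHwwEe=8 BbHHwwee=8 BbHhWWEe=8 BbHhWWee=8 BbHhWwEe=16 BbHhWwee=16 BbHhwwEe=8 BbHhwwee=8
BbHhwwEe hits 8/256; gcd=8; 8÷8/256÷8 = 1/32

P(BbHhwwEe) = 1/32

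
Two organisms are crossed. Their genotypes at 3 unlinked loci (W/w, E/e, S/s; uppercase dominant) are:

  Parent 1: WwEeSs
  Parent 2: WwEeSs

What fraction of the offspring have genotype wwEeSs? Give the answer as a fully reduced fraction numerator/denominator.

WwEeSs gametes: WES×1, WEs×1, WeS×1, Wes×1, wES×1, wEs×1, weS×1, wes×1
WwEeSs gametes: WES×1, WEs×1, WeS×1, Wes×1, wES×1, wEs×1, weS×1, wes×1
WwEeSs×WwEeSs grid (8·8=64): WWEESS=1 WWEESs=2 WWEEss=1 WWEeSS=2 WWEeSs=4 WWEess=2 WWeeSS=1 WWeeSs=2 WWeess=1 WwEESS=2 WwEESs=4 WwEEss=2 WwEeSS=4 WwEeSs=8 WwEess=4 WweeSS=2 WweeSs=4 Wweess=2 wwEESS=1 wwEESs=2 wwEEss=1 wwEeSS=2 wwEeSs=4 wwEess=2 wweeSS=1 wweeSs=2 wweess=1
wwEeSs hits 4/64; gcd=4; 4÷4/64÷4 = 1/16

P(wwEeSs) = 1/16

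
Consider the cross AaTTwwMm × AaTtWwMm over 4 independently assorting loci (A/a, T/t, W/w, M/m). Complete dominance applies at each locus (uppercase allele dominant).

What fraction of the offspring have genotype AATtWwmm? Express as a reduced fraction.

AaTTwwMm gametes: ATwM×4, ATwm×4, aTwM×4, aTwm×4
AaTtWwMm gametes: ATWM×1, ATWm×1, ATwM×1, ATwm×1, AtWM×1, AtWm×1, AtwM×1, Atwm×1, aTWM×1, aTWm×1, aTwM×1, aTwm×1, atWM×1, atWm×1, atwM×1, atwm×1
AaTTwwMm×AaTtWwMm grid (16·16=256): AATTWwMM=4 AATTWwMm=8 AATTWwmm=4 AATTwwMM=4 AATTwwMm=8 AATTwwmm=4 AATtWwMM=4 AATtWwMm=8 AATtWwmm=4 AATtwwMM=4 AATtwwMm=8 AATtwwmm=4 AaTTWwMM=8 AaTTWwMm=16 AaTTWwmm=8 AaTTwwMM=8 AaTTwwMm=16 AaTTwwmm=8 AaTtWwMM=8 AaTtWwMm=16 AaTtWwmm=8 AaTtwwMM=8 AaTtwwMm=16 AaTtwwmm=8 aaTTWwMM=4 aaTTWwMm=8 aaTTWwmm=4 aaTTwwMM=4 aaTTwwMm=8 aaTTwwmm=4 aaTtWwMM=4 aaTtWwMm=8 aaTtWwmm=4 aaTtwwMM=4 aaTtwwMm=8 aaTtwwmm=4
AATtWwmm hits 4/256; gcd=4; 4÷4/256÷4 = 1/64

P(AATtWwmm) = 1/64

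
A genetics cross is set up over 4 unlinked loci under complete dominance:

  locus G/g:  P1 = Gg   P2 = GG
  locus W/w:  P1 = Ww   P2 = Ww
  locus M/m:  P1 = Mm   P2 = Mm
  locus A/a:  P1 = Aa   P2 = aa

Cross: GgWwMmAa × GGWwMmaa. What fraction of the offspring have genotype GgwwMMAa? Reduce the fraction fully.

GgWwMmAa gametes: GWMA×1, GWMa×1, GWmA×1, GWma×1, GwMA×1, GwMa×1, GwmA×1, Gwma×1, gWMA×1, gWMa×1, gWmA×1, gWma×1, gwMA×1, gwMa×1, gwmA×1, gwma×1
GGWwMmaa gametes: GWMa×4, GWma×4, GwMa×4, Gwma×4
GgWwMmAa×GGWwMmaa grid (16·16=256): GGWWMMAa=4 GGWWMMaa=4 GGWWMmAa=8 GGWWMmaa=8 GGWWmmAa=4 GGWWmmaa=4 GGWwMMAa=8 GGWwMMaa=8 GGWwMmAa=16 GGWwMmaa=16 GGWwmmAa=8 GGWwmmaa=8 GGwwMMAa=4 GGwwMMaa=4 GGwwMmAa=8 GGwwMmaa=8 GGwwmmAa=4 GGwwmmaa=4 GgWWMMAa=4 GgWWMMaa=4 GgWWMmAa=8 GgWWMmaa=8 GgWWmmAa=4 GgWWmmaa=4 GgWwMMAa=8 GgWwMMaa=8 GgWwMmAa=16 GgWwMmaa=16 GgWwmmAa=8 GgWwmmaa=8 GgwwMMAa=4 GgwwMMaa=4 GgwwMmAa=8 GgwwMmaa=8 GgwwmmAa=4 Ggwwmmaa=4
GgwwMMAa hits 4/256; gcd=4; 4÷4/256÷4 = 1/64

P(GgwwMMAa) = 1/64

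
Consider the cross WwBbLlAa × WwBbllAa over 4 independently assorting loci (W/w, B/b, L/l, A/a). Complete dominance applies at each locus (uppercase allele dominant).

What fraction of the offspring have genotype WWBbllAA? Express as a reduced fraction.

WwBbLlAa gametes: WBLA×1, WBLa×1, WBlA×1, WBla×1, WbLA×1, WbLa×1, WblA×1, Wbla×1, wBLA×1, wBLa×1, wBlA×1, wBla×1, wbLA×1, wbLa×1, wblA×1, wbla×1
WwBbllAa gametes: WBlA×2, WBla×2, WblA×2, Wbla×2, wBlA×2, wBla×2, wblA×2, wbla×2
WwBbLlAa×WwBbllAa grid (16·16=256): WWBBLlAA=2 WWBBLlAa=4 WWBBLlaa=2 WWBBllAA=2 WWBBllAa=4 WWBBllaa=2 WWBbLlAA=4 WWBbLlAa=8 WWBbLlaa=4 WWBbllAA=4 WWBbllAa=8 WWBbllaa=4 WWbbLlAA=2 WWbbLlAa=4 WWbbLlaa=2 WWbbllAA=2 WWbbllAa=4 WWbbllaa=2 WwBBLlAA=4 WwBBLlAa=8 WwBBLlaa=4 WwBBllAA=4 WwBBllAa=8 WwBBllaa=4 WwBbLlAA=8 WwBbLlAa=16 WwBbLlaa=8 WwBbllAA=8 WwBbllAa=16 WwBbllaa=8 WwbbLlAA=4 WwbbLlAa=8 WwbbLlaa=4 WwbbllAA=4 WwbbllAa=8 Wwbbllaa=4 wwBBLlAA=2 wwBBLlAa=4 wwBBLlaa=2 wwBBllAA=2 wwBBllAa=4 wwBBllaa=2 wwBbLlAA=4 wwBbLlAa=8 wwBbLlaa=4 wwBbllAA=4 wwBbllAa=8 wwBbllaa=4 wwbbLlAA=2 wwbbLlAa=4 wwbbLlaa=2 wwbbllAA=2 wwbbllAa=4 wwbbllaa=2
WWBbllAA hits 4/256; gcd=4; 4÷4/256÷4 = 1/64

P(WWBbllAA) = 1/64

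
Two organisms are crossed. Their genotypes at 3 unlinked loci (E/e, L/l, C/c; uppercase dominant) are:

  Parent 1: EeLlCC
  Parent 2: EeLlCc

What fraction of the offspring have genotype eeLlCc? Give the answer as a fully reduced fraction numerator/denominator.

P(eeLlCc) = 1/16

EeLlCC gametes: ELC×2, ElC×2, eLC×2, elC×2
EeLlCc gametes: ELC×1, ELc×1, ElC×1, Elc×1, eLC×1, eLc×1, elC×1, elc×1
EeLlCC×EeLlCc grid (8·8=64): EELLCC=2 EELLCc=2 EELlCC=4 EELlCc=4 EEllCC=2 EEllCc=2 EeLLCC=4 EeLLCc=4 EeLlCC=8 EeLlCc=8 EellCC=4 EellCc=4 eeLLCC=2 eeLLCc=2 eeLlCC=4 eeLlCc=4 eellCC=2 eellCc=2
eeLlCc hits 4/64; gcd=4; 4÷4/64÷4 = 1/16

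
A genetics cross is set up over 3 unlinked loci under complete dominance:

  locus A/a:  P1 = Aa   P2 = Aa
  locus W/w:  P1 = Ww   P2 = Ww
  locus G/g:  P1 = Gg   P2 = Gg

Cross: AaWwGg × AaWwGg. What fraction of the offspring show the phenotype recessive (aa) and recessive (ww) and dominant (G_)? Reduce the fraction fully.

AaWwGg gametes: AWG×1, AWg×1, AwG×1, Awg×1, aWG×1, aWg×1, awG×1, awg×1
AaWwGg gametes: AWG×1, AWg×1, AwG×1, Awg×1, aWG×1, aWg×1, awG×1, awg×1
AaWwGg×AaWwGg grid (8·8=64): AAWWGG=1 AAWWGg=2 AAWWgg=1 AAWwGG=2 AAWwGg=4 AAWwgg=2 AAwwGG=1 AAwwGg=2 AAwwgg=1 AaWWGG=2 AaWWGg=4 AaWWgg=2 AaWwGG=4 AaWwGg=8 AaWwgg=4 AawwGG=2 AawwGg=4 Aawwgg=2 aaWWGG=1 aaWWGg=2 aaWWgg=1 aaWwGG=2 aaWwGg=4 aaWwgg=2 aawwGG=1 aawwGg=2 aawwgg=1
aa ww G_ hits 3/64; gcd=1; 3÷1/64÷1 = 3/64

P(aa ww G_) = 3/64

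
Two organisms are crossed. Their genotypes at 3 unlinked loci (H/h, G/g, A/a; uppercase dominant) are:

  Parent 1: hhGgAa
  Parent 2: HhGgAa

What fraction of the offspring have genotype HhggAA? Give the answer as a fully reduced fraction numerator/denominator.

hhGgAa gametes: hGA×2, hGa×2, hgA×2, hga×2
HhGgAa gametes: HGA×1, HGa×1, HgA×1, Hga×1, hGA×1, hGa×1, hgA×1, hga×1
hhGgAa×HhGgAa grid (8·8=64): HhGGAA=2 HhGGAa=4 HhGGaa=2 HhGgAA=4 HhGgAa=8 HhGgaa=4 HhggAA=2 HhggAa=4 Hhggaa=2 hhGGAA=2 hhGGAa=4 hhGGaa=2 hhGgAA=4 hhGgAa=8 hhGgaa=4 hhggAA=2 hhggAa=4 hhggaa=2
HhggAA hits 2/64; gcd=2; 2÷2/64÷2 = 1/32

P(HhggAA) = 1/32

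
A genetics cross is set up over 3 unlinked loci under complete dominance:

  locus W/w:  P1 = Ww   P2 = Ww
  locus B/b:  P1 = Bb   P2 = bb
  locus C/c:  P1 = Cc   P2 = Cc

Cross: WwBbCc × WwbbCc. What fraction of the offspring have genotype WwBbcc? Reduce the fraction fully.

WwBbCc gametes: WBC×1, WBc×1, WbC×1, Wbc×1, wBC×1, wBc×1, wbC×1, wbc×1
WwbbCc gametes: WbC×2, Wbc×2, wbC×2, wbc×2
WwBbCc×WwbbCc grid (8·8=64): WWBbCC=2 WWBbCc=4 WWBbcc=2 WWbbCC=2 WWbbCc=4 WWbbcc=2 WwBbCC=4 WwBbCc=8 WwBbcc=4 WwbbCC=4 WwbbCc=8 Wwbbcc=4 wwBbCC=2 wwBbCc=4 wwBbcc=2 wwbbCC=2 wwbbCc=4 wwbbcc=2
WwBbcc hits 4/64; gcd=4; 4÷4/64÷4 = 1/16

P(WwBbcc) = 1/16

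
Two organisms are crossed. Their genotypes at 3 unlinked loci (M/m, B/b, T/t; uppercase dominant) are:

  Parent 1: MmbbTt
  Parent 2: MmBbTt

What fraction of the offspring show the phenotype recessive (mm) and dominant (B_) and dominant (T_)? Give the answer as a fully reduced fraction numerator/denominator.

P(mm B_ T_) = 3/32

MmbbTt gametes: MbT×2, Mbt×2, mbT×2, mbt×2
MmBbTt gametes: MBT×1, MBt×1, MbT×1, Mbt×1, mBT×1, mBt×1, mbT×1, mbt×1
MmbbTt×MmBbTt grid (8·8=64): MMBbTT=2 MMBbTt=4 MMBbtt=2 MMbbTT=2 MMbbTt=4 MMbbtt=2 MmBbTT=4 MmBbTt=8 MmBbtt=4 MmbbTT=4 MmbbTt=8 Mmbbtt=4 mmBbTT=2 mmBbTt=4 mmBbtt=2 mmbbTT=2 mmbbTt=4 mmbbtt=2
mm B_ T_ hits 6/64; gcd=2; 6÷2/64÷2 = 3/32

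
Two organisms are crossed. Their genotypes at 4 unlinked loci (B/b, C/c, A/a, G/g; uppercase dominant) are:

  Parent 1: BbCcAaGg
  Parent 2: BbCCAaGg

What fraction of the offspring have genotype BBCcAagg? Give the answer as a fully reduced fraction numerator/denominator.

P(BBCcAagg) = 1/64

BbCcAaGg gametes: BCAG×1, BCAg×1, BCaG×1, BCag×1, BcAG×1, BcAg×1, BcaG×1, Bcag×1, bCAG×1, bCAg×1, bCaG×1, bCag×1, bcAG×1, bcAg×1, bcaG×1, bcag×1
BbCCAaGg gametes: BCAG×2, BCAg×2, BCaG×2, BCag×2, bCAG×2, bCAg×2, bCaG×2, bCag×2
BbCcAaGg×BbCCAaGg grid (16·16=256): BBCCAAGG=2 BBCCAAGg=4 BBCCAAgg=2 BBCCAaGG=4 BBCCAaGg=8 BBCCAagg=4 BBCCaaGG=2 BBCCaaGg=4 BBCCaagg=2 BBCcAAGG=2 BBCcAAGg=4 BBCcAAgg=2 BBCcAaGG=4 BBCcAaGg=8 BBCcAagg=4 BBCcaaGG=2 BBCcaaGg=4 BBCcaagg=2 BbCCAAGG=4 BbCCAAGg=8 BbCCAAgg=4 BbCCAaGG=8 BbCCAaGg=16 BbCCAagg=8 BbCCaaGG=4 BbCCaaGg=8 BbCCaagg=4 BbCcAAGG=4 BbCcAAGg=8 BbCcAAgg=4 BbCcAaGG=8 BbCcAaGg=16 BbCcAagg=8 BbCcaaGG=4 BbCcaaGg=8 BbCcaagg=4 bbCCAAGG=2 bbCCAAGg=4 bbCCAAgg=2 bbCCAaGG=4 bbCCAaGg=8 bbCCAagg=4 bbCCaaGG=2 bbCCaaGg=4 bbCCaagg=2 bbCcAAGG=2 bbCcAAGg=4 bbCcAAgg=2 bbCcAaGG=4 bbCcAaGg=8 bbCcAagg=4 bbCcaaGG=2 bbCcaaGg=4 bbCcaagg=2
BBCcAagg hits 4/256; gcd=4; 4÷4/256÷4 = 1/64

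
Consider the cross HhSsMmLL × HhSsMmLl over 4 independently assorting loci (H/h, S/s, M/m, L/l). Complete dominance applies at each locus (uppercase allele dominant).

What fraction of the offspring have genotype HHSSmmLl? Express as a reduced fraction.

P(HHSSmmLl) = 1/128

HhSsMmLL gametes: HSML×2, HSmL×2, HsML×2, HsmL×2, hSML×2, hSmL×2, hsML×2, hsmL×2
HhSsMmLl gametes: HSML×1, HSMl×1, HSmL×1, HSml×1, HsML×1, HsMl×1, HsmL×1, Hsml×1, hSML×1, hSMl×1, hSmL×1, hSml×1, hsML×1, hsMl×1, hsmL×1, hsml×1
HhSsMmLL×HhSsMmLl grid (16·16=256): HHSSMMLL=2 HHSSMMLl=2 HHSSMmLL=4 HHSSMmLl=4 HHSSmmLL=2 HHSSmmLl=2 HHSsMMLL=4 HHSsMMLl=4 HHSsMmLL=8 HHSsMmLl=8 HHSsmmLL=4 HHSsmmLl=4 HHssMMLL=2 HHssMMLl=2 HHssMmLL=4 HHssMmLl=4 HHssmmLL=2 HHssmmLl=2 HhSSMMLL=4 HhSSMMLl=4 HhSSMmLL=8 HhSSMmLl=8 HhSSmmLL=4 HhSSmmLl=4 HhSsMMLL=8 HhSsMMLl=8 HhSsMmLL=16 HhSsMmLl=16 HhSsmmLL=8 HhSsmmLl=8 HhssMMLL=4 HhssMMLl=4 HhssMmLL=8 HhssMmLl=8 HhssmmLL=4 HhssmmLl=4 hhSSMMLL=2 hhSSMMLl=2 hhSSMmLL=4 hhSSMmLl=4 hhSSmmLL=2 hhSSmmLl=2 hhSsMMLL=4 hhSsMMLl=4 hhSsMmLL=8 hhSsMmLl=8 hhSsmmLL=4 hhSsmmLl=4 hhssMMLL=2 hhssMMLl=2 hhssMmLL=4 hhssMmLl=4 hhssmmLL=2 hhssmmLl=2
HHSSmmLl hits 2/256; gcd=2; 2÷2/256÷2 = 1/128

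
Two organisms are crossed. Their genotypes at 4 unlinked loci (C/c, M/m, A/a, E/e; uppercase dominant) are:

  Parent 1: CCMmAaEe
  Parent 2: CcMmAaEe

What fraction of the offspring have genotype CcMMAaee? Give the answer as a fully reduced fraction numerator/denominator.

P(CcMMAaee) = 1/64

CCMmAaEe gametes: CMAE×2, CMAe×2, CMaE×2, CMae×2, CmAE×2, CmAe×2, CmaE×2, Cmae×2
CcMmAaEe gametes: CMAE×1, CMAe×1, CMaE×1, CMae×1, CmAE×1, CmAe×1, CmaE×1, Cmae×1, cMAE×1, cMAe×1, cMaE×1, cMae×1, cmAE×1, cmAe×1, cmaE×1, cmae×1
CCMmAaEe×CcMmAaEe grid (16·16=256): CCMMAAEE=2 CCMMAAEe=4 CCMMAAee=2 CCMMAaEE=4 CCMMAaEe=8 CCMMAaee=4 CCMMaaEE=2 CCMMaaEe=4 CCMMaaee=2 CCMmAAEE=4 CCMmAAEe=8 CCMmAAee=4 CCMmAaEE=8 CCMmAaEe=16 CCMmAaee=8 CCMmaaEE=4 CCMmaaEe=8 CCMmaaee=4 CCmmAAEE=2 CCmmAAEe=4 CCmmAAee=2 CCmmAaEE=4 CCmmAaEe=8 CCmmAaee=4 CCmmaaEE=2 CCmmaaEe=4 CCmmaaee=2 CcMMAAEE=2 CcMMAAEe=4 CcMMAAee=2 CcMMAaEE=4 CcMMAaEe=8 CcMMAaee=4 CcMMaaEE=2 CcMMaaEe=4 CcMMaaee=2 CcMmAAEE=4 CcMmAAEe=8 CcMmAAee=4 CcMmAaEE=8 CcMmAaEe=16 CcMmAaee=8 CcMmaaEE=4 CcMmaaEe=8 CcMmaaee=4 CcmmAAEE=2 CcmmAAEe=4 CcmmAAee=2 CcmmAaEE=4 CcmmAaEe=8 CcmmAaee=4 CcmmaaEE=2 CcmmaaEe=4 Ccmmaaee=2
CcMMAaee hits 4/256; gcd=4; 4÷4/256÷4 = 1/64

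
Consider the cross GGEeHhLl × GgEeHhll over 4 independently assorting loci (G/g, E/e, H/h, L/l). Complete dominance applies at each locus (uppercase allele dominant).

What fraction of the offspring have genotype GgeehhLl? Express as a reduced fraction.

P(GgeehhLl) = 1/64

GGEeHhLl gametes: GEHL×2, GEHl×2, GEhL×2, GEhl×2, GeHL×2, GeHl×2, GehL×2, Gehl×2
GgEeHhll gametes: GEHl×2, GEhl×2, GeHl×2, Gehl×2, gEHl×2, gEhl×2, geHl×2, gehl×2
GGEeHhLl×GgEeHhll grid (16·16=256): GGEEHHLl=4 GGEEHHll=4 GGEEHhLl=8 GGEEHhll=8 GGEEhhLl=4 GGEEhhll=4 GGEeHHLl=8 GGEeHHll=8 GGEeHhLl=16 GGEeHhll=16 GGEehhLl=8 GGEehhll=8 GGeeHHLl=4 GGeeHHll=4 GGeeHhLl=8 GGeeHhll=8 GGeehhLl=4 GGeehhll=4 GgEEHHLl=4 GgEEHHll=4 GgEEHhLl=8 GgEEHhll=8 GgEEhhLl=4 GgEEhhll=4 GgEeHHLl=8 GgEeHHll=8 GgEeHhLl=16 GgEeHhll=16 GgEehhLl=8 GgEehhll=8 GgeeHHLl=4 GgeeHHll=4 GgeeHhLl=8 GgeeHhll=8 GgeehhLl=4 Ggeehhll=4
GgeehhLl hits 4/256; gcd=4; 4÷4/256÷4 = 1/64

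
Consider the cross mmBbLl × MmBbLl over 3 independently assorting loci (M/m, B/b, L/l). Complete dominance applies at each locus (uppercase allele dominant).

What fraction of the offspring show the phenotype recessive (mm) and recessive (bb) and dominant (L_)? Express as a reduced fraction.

P(mm bb L_) = 3/32

mmBbLl gametes: mBL×2, mBl×2, mbL×2, mbl×2
MmBbLl gametes: MBL×1, MBl×1, MbL×1, Mbl×1, mBL×1, mBl×1, mbL×1, mbl×1
mmBbLl×MmBbLl grid (8·8=64): MmBBLL=2 MmBBLl=4 MmBBll=2 MmBbLL=4 MmBbLl=8 MmBbll=4 MmbbLL=2 MmbbLl=4 Mmbbll=2 mmBBLL=2 mmBBLl=4 mmBBll=2 mmBbLL=4 mmBbLl=8 mmBbll=4 mmbbLL=2 mmbbLl=4 mmbbll=2
mm bb L_ hits 6/64; gcd=2; 6÷2/64÷2 = 3/32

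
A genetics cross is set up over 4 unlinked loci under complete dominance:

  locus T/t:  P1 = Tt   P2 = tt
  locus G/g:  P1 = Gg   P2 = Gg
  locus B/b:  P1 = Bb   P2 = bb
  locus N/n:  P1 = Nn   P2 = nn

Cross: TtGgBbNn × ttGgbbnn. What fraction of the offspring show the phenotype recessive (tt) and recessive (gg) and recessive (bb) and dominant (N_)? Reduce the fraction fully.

P(tt gg bb N_) = 1/32

TtGgBbNn gametes: TGBN×1, TGBn×1, TGbN×1, TGbn×1, TgBN×1, TgBn×1, TgbN×1, Tgbn×1, tGBN×1, tGBn×1, tGbN×1, tGbn×1, tgBN×1, tgBn×1, tgbN×1, tgbn×1
ttGgbbnn gametes: tGbn×8, tgbn×8
TtGgBbNn×ttGgbbnn grid (16·16=256): TtGGBbNn=8 TtGGBbnn=8 TtGGbbNn=8 TtGGbbnn=8 TtGgBbNn=16 TtGgBbnn=16 TtGgbbNn=16 TtGgbbnn=16 TtggBbNn=8 TtggBbnn=8 TtggbbNn=8 Ttggbbnn=8 ttGGBbNn=8 ttGGBbnn=8 ttGGbbNn=8 ttGGbbnn=8 ttGgBbNn=16 ttGgBbnn=16 ttGgbbNn=16 ttGgbbnn=16 ttggBbNn=8 ttggBbnn=8 ttggbbNn=8 ttggbbnn=8
tt gg bb N_ hits 8/256; gcd=8; 8÷8/256÷8 = 1/32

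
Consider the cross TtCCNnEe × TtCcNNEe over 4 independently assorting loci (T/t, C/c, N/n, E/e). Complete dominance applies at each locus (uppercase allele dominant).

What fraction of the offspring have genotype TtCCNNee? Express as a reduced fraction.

TtCCNnEe gametes: TCNE×2, TCNe×2, TCnE×2, TCne×2, tCNE×2, tCNe×2, tCnE×2, tCne×2
TtCcNNEe gametes: TCNE×2, TCNe×2, TcNE×2, TcNe×2, tCNE×2, tCNe×2, tcNE×2, tcNe×2
TtCCNnEe×TtCcNNEe grid (16·16=256): TTCCNNEE=4 TTCCNNEe=8 TTCCNNee=4 TTCCNnEE=4 TTCCNnEe=8 TTCCNnee=4 TTCcNNEE=4 TTCcNNEe=8 TTCcNNee=4 TTCcNnEE=4 TTCcNnEe=8 TTCcNnee=4 TtCCNNEE=8 TtCCNNEe=16 TtCCNNee=8 TtCCNnEE=8 TtCCNnEe=16 TtCCNnee=8 TtCcNNEE=8 TtCcNNEe=16 TtCcNNee=8 TtCcNnEE=8 TtCcNnEe=16 TtCcNnee=8 ttCCNNEE=4 ttCCNNEe=8 ttCCNNee=4 ttCCNnEE=4 ttCCNnEe=8 ttCCNnee=4 ttCcNNEE=4 ttCcNNEe=8 ttCcNNee=4 ttCcNnEE=4 ttCcNnEe=8 ttCcNnee=4
TtCCNNee hits 8/256; gcd=8; 8÷8/256÷8 = 1/32

P(TtCCNNee) = 1/32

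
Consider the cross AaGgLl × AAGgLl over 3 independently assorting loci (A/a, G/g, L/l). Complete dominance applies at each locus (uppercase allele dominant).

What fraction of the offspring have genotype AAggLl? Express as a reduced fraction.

AaGgLl gametes: AGL×1, AGl×1, AgL×1, Agl×1, aGL×1, aGl×1, agL×1, agl×1
AAGgLl gametes: AGL×2, AGl×2, AgL×2, Agl×2
AaGgLl×AAGgLl grid (8·8=64): AAGGLL=2 AAGGLl=4 AAGGll=2 AAGgLL=4 AAGgLl=8 AAGgll=4 AAggLL=2 AAggLl=4 AAggll=2 AaGGLL=2 AaGGLl=4 AaGGll=2 AaGgLL=4 AaGgLl=8 AaGgll=4 AaggLL=2 AaggLl=4 Aaggll=2
AAggLl hits 4/64; gcd=4; 4÷4/64÷4 = 1/16

P(AAggLl) = 1/16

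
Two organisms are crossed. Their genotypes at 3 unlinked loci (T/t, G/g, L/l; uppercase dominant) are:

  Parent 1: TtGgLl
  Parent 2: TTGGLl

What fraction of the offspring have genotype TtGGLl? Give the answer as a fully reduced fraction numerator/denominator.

TtGgLl gametes: TGL×1, TGl×1, TgL×1, Tgl×1, tGL×1, tGl×1, tgL×1, tgl×1
TTGGLl gametes: TGL×4, TGl×4
TtGgLl×TTGGLl grid (8·8=64): TTGGLL=4 TTGGLl=8 TTGGll=4 TTGgLL=4 TTGgLl=8 TTGgll=4 TtGGLL=4 TtGGLl=8 TtGGll=4 TtGgLL=4 TtGgLl=8 TtGgll=4
TtGGLl hits 8/64; gcd=8; 8÷8/64÷8 = 1/8

P(TtGGLl) = 1/8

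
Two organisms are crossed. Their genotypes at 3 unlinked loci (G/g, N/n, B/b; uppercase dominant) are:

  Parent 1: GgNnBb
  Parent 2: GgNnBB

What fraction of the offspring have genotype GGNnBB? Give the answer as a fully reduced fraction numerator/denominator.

P(GGNnBB) = 1/16

GgNnBb gametes: GNB×1, GNb×1, GnB×1, Gnb×1, gNB×1, gNb×1, gnB×1, gnb×1
GgNnBB gametes: GNB×2, GnB×2, gNB×2, gnB×2
GgNnBb×GgNnBB grid (8·8=64): GGNNBB=2 GGNNBb=2 GGNnBB=4 GGNnBb=4 GGnnBB=2 GGnnBb=2 GgNNBB=4 GgNNBb=4 GgNnBB=8 GgNnBb=8 GgnnBB=4 GgnnBb=4 ggNNBB=2 ggNNBb=2 ggNnBB=4 ggNnBb=4 ggnnBB=2 ggnnBb=2
GGNnBB hits 4/64; gcd=4; 4÷4/64÷4 = 1/16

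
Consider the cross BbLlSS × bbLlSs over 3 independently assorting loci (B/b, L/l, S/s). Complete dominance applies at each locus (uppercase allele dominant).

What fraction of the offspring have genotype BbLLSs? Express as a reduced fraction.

BbLlSS gametes: BLS×2, BlS×2, bLS×2, blS×2
bbLlSs gametes: bLS×2, bLs×2, blS×2, bls×2
BbLlSS×bbLlSs grid (8·8=64): BbLLSS=4 BbLLSs=4 BbLlSS=8 BbLlSs=8 BbllSS=4 BbllSs=4 bbLLSS=4 bbLLSs=4 bbLlSS=8 bbLlSs=8 bbllSS=4 bbllSs=4
BbLLSs hits 4/64; gcd=4; 4÷4/64÷4 = 1/16

P(BbLLSs) = 1/16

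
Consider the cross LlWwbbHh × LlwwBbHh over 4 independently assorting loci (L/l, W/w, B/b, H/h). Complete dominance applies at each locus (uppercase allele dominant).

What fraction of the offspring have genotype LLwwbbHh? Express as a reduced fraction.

LlWwbbHh gametes: LWbH×2, LWbh×2, LwbH×2, Lwbh×2, lWbH×2, lWbh×2, lwbH×2, lwbh×2
LlwwBbHh gametes: LwBH×2, LwBh×2, LwbH×2, Lwbh×2, lwBH×2, lwBh×2, lwbH×2, lwbh×2
LlWwbbHh×LlwwBbHh grid (16·16=256): LLWwBbHH=4 LLWwBbHh=8 LLWwBbhh=4 LLWwbbHH=4 LLWwbbHh=8 LLWwbbhh=4 LLwwBbHH=4 LLwwBbHh=8 LLwwBbhh=4 LLwwbbHH=4 LLwwbbHh=8 LLwwbbhh=4 LlWwBbHH=8 LlWwBbHh=16 LlWwBbhh=8 LlWwbbHH=8 LlWwbbHh=16 LlWwbbhh=8 LlwwBbHH=8 LlwwBbHh=16 LlwwBbhh=8 LlwwbbHH=8 LlwwbbHh=16 Llwwbbhh=8 llWwBbHH=4 llWwBbHh=8 llWwBbhh=4 llWwbbHH=4 llWwbbHh=8 llWwbbhh=4 llwwBbHH=4 llwwBbHh=8 llwwBbhh=4 llwwbbHH=4 llwwbbHh=8 llwwbbhh=4
LLwwbbHh hits 8/256; gcd=8; 8÷8/256÷8 = 1/32

P(LLwwbbHh) = 1/32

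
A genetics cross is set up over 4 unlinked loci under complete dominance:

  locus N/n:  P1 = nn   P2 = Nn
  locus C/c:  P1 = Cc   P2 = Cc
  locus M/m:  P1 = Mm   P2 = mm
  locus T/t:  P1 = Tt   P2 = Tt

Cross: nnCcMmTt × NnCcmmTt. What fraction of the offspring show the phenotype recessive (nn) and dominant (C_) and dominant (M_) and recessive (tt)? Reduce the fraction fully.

P(nn C_ M_ tt) = 3/64

nnCcMmTt gametes: nCMT×2, nCMt×2, nCmT×2, nCmt×2, ncMT×2, ncMt×2, ncmT×2, ncmt×2
NnCcmmTt gametes: NCmT×2, NCmt×2, NcmT×2, Ncmt×2, nCmT×2, nCmt×2, ncmT×2, ncmt×2
nnCcMmTt×NnCcmmTt grid (16·16=256): NnCCMmTT=4 NnCCMmTt=8 NnCCMmtt=4 NnCCmmTT=4 NnCCmmTt=8 NnCCmmtt=4 NnCcMmTT=8 NnCcMmTt=16 NnCcMmtt=8 NnCcmmTT=8 NnCcmmTt=16 NnCcmmtt=8 NnccMmTT=4 NnccMmTt=8 NnccMmtt=4 NnccmmTT=4 NnccmmTt=8 Nnccmmtt=4 nnCCMmTT=4 nnCCMmTt=8 nnCCMmtt=4 nnCCmmTT=4 nnCCmmTt=8 nnCCmmtt=4 nnCcMmTT=8 nnCcMmTt=16 nnCcMmtt=8 nnCcmmTT=8 nnCcmmTt=16 nnCcmmtt=8 nnccMmTT=4 nnccMmTt=8 nnccMmtt=4 nnccmmTT=4 nnccmmTt=8 nnccmmtt=4
nn C_ M_ tt hits 12/256; gcd=4; 12÷4/256÷4 = 3/64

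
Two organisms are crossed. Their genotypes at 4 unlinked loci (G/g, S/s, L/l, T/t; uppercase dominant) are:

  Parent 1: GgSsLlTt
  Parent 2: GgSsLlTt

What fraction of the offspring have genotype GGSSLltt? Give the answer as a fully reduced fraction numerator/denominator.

P(GGSSLltt) = 1/128

GgSsLlTt gametes: GSLT×1, GSLt×1, GSlT×1, GSlt×1, GsLT×1, GsLt×1, GslT×1, Gslt×1, gSLT×1, gSLt×1, gSlT×1, gSlt×1, gsLT×1, gsLt×1, gslT×1, gslt×1
GgSsLlTt gametes: GSLT×1, GSLt×1, GSlT×1, GSlt×1, GsLT×1, GsLt×1, GslT×1, Gslt×1, gSLT×1, gSLt×1, gSlT×1, gSlt×1, gsLT×1, gsLt×1, gslT×1, gslt×1
GgSsLlTt×GgSsLlTt grid (16·16=256): GGSSLLTT=1 GGSSLLTt=2 GGSSLLtt=1 GGSSLlTT=2 GGSSLlTt=4 GGSSLltt=2 GGSSllTT=1 GGSSllTt=2 GGSSlltt=1 GGSsLLTT=2 GGSsLLTt=4 GGSsLLtt=2 GGSsLlTT=4 GGSsLlTt=8 GGSsLltt=4 GGSsllTT=2 GGSsllTt=4 GGSslltt=2 GGssLLTT=1 GGssLLTt=2 GGssLLtt=1 GGssLlTT=2 GGssLlTt=4 GGssLltt=2 GGssllTT=1 GGssllTt=2 GGsslltt=1 GgSSLLTT=2 GgSSLLTt=4 GgSSLLtt=2 GgSSLlTT=4 GgSSLlTt=8 GgSSLltt=4 GgSSllTT=2 GgSSllTt=4 GgSSlltt=2 GgSsLLTT=4 GgSsLLTt=8 GgSsLLtt=4 GgSsLlTT=8 GgSsLlTt=16 GgSsLltt=8 GgSsllTT=4 GgSsllTt=8 GgSslltt=4 GgssLLTT=2 GgssLLTt=4 GgssLLtt=2 GgssLlTT=4 GgssLlTt=8 GgssLltt=4 GgssllTT=2 GgssllTt=4 Ggsslltt=2 ggSSLLTT=1 ggSSLLTt=2 ggSSLLtt=1 ggSSLlTT=2 ggSSLlTt=4 ggSSLltt=2 ggSSllTT=1 ggSSllTt=2 ggSSlltt=1 ggSsLLTT=2 ggSsLLTt=4 ggSsLLtt=2 ggSsLlTT=4 ggSsLlTt=8 ggSsLltt=4 ggSsllTT=2 ggSsllTt=4 ggSslltt=2 ggssLLTT=1 ggssLLTt=2 ggssLLtt=1 ggssLlTT=2 ggssLlTt=4 ggssLltt=2 ggssllTT=1 ggssllTt=2 ggsslltt=1
GGSSLltt hits 2/256; gcd=2; 2÷2/256÷2 = 1/128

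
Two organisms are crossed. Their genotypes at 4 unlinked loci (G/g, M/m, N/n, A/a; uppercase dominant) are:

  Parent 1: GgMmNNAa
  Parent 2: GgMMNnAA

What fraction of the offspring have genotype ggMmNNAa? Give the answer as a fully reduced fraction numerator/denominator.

P(ggMmNNAa) = 1/32

GgMmNNAa gametes: GMNA×2, GMNa×2, GmNA×2, GmNa×2, gMNA×2, gMNa×2, gmNA×2, gmNa×2
GgMMNnAA gametes: GMNA×4, GMnA×4, gMNA×4, gMnA×4
GgMmNNAa×GgMMNnAA grid (16·16=256): GGMMNNAA=8 GGMMNNAa=8 GGMMNnAA=8 GGMMNnAa=8 GGMmNNAA=8 GGMmNNAa=8 GGMmNnAA=8 GGMmNnAa=8 GgMMNNAA=16 GgMMNNAa=16 GgMMNnAA=16 GgMMNnAa=16 GgMmNNAA=16 GgMmNNAa=16 GgMmNnAA=16 GgMmNnAa=16 ggMMNNAA=8 ggMMNNAa=8 ggMMNnAA=8 ggMMNnAa=8 ggMmNNAA=8 ggMmNNAa=8 ggMmNnAA=8 ggMmNnAa=8
ggMmNNAa hits 8/256; gcd=8; 8÷8/256÷8 = 1/32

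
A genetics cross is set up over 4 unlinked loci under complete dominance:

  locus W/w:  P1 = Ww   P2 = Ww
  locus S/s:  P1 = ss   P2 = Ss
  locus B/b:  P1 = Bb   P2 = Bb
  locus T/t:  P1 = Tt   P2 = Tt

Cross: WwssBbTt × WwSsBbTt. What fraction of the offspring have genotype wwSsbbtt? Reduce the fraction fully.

WwssBbTt gametes: WsBT×2, WsBt×2, WsbT×2, Wsbt×2, wsBT×2, wsBt×2, wsbT×2, wsbt×2
WwSsBbTt gametes: WSBT×1, WSBt×1, WSbT×1, WSbt×1, WsBT×1, WsBt×1, WsbT×1, Wsbt×1, wSBT×1, wSBt×1, wSbT×1, wSbt×1, wsBT×1, wsBt×1, wsbT×1, wsbt×1
WwssBbTt×WwSsBbTt grid (16·16=256): WWSsBBTT=2 WWSsBBTt=4 WWSsBBtt=2 WWSsBbTT=4 WWSsBbTt=8 WWSsBbtt=4 WWSsbbTT=2 WWSsbbTt=4 WWSsbbtt=2 WWssBBTT=2 WWssBBTt=4 WWssBBtt=2 WWssBbTT=4 WWssBbTt=8 WWssBbtt=4 WWssbbTT=2 WWssbbTt=4 WWssbbtt=2 WwSsBBTT=4 WwSsBBTt=8 WwSsBBtt=4 WwSsBbTT=8 WwSsBbTt=16 WwSsBbtt=8 WwSsbbTT=4 WwSsbbTt=8 WwSsbbtt=4 WwssBBTT=4 WwssBBTt=8 WwssBBtt=4 WwssBbTT=8 WwssBbTt=16 WwssBbtt=8 WwssbbTT=4 WwssbbTt=8 Wwssbbtt=4 wwSsBBTT=2 wwSsBBTt=4 wwSsBBtt=2 wwSsBbTT=4 wwSsBbTt=8 wwSsBbtt=4 wwSsbbTT=2 wwSsbbTt=4 wwSsbbtt=2 wwssBBTT=2 wwssBBTt=4 wwssBBtt=2 wwssBbTT=4 wwssBbTt=8 wwssBbtt=4 wwssbbTT=2 wwssbbTt=4 wwssbbtt=2
wwSsbbtt hits 2/256; gcd=2; 2÷2/256÷2 = 1/128

P(wwSsbbtt) = 1/128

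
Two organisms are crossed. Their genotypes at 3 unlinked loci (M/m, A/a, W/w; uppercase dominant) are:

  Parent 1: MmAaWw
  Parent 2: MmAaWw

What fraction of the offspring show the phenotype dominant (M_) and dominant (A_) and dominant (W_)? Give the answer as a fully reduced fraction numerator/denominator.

MmAaWw gametes: MAW×1, MAw×1, MaW×1, Maw×1, mAW×1, mAw×1, maW×1, maw×1
MmAaWw gametes: MAW×1, MAw×1, MaW×1, Maw×1, mAW×1, mAw×1, maW×1, maw×1
MmAaWw×MmAaWw grid (8·8=64): MMAAWW=1 MMAAWw=2 MMAAww=1 MMAaWW=2 MMAaWw=4 MMAaww=2 MMaaWW=1 MMaaWw=2 MMaaww=1 MmAAWW=2 MmAAWw=4 MmAAww=2 MmAaWW=4 MmAaWw=8 MmAaww=4 MmaaWW=2 MmaaWw=4 Mmaaww=2 mmAAWW=1 mmAAWw=2 mmAAww=1 mmAaWW=2 mmAaWw=4 mmAaww=2 mmaaWW=1 mmaaWw=2 mmaaww=1
M_ A_ W_ hits 27/64; gcd=1; 27÷1/64÷1 = 27/64

P(M_ A_ W_) = 27/64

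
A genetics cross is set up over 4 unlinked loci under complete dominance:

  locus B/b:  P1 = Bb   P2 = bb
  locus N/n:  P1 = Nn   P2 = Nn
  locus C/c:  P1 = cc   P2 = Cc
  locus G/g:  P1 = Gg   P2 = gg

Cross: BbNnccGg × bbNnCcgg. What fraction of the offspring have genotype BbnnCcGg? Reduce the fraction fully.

P(BbnnCcGg) = 1/32

BbNnccGg gametes: BNcG×2, BNcg×2, BncG×2, Bncg×2, bNcG×2, bNcg×2, bncG×2, bncg×2
bbNnCcgg gametes: bNCg×4, bNcg×4, bnCg×4, bncg×4
BbNnccGg×bbNnCcgg grid (16·16=256): BbNNCcGg=8 BbNNCcgg=8 BbNNccGg=8 BbNNccgg=8 BbNnCcGg=16 BbNnCcgg=16 BbNnccGg=16 BbNnccgg=16 BbnnCcGg=8 BbnnCcgg=8 BbnnccGg=8 Bbnnccgg=8 bbNNCcGg=8 bbNNCcgg=8 bbNNccGg=8 bbNNccgg=8 bbNnCcGg=16 bbNnCcgg=16 bbNnccGg=16 bbNnccgg=16 bbnnCcGg=8 bbnnCcgg=8 bbnnccGg=8 bbnnccgg=8
BbnnCcGg hits 8/256; gcd=8; 8÷8/256÷8 = 1/32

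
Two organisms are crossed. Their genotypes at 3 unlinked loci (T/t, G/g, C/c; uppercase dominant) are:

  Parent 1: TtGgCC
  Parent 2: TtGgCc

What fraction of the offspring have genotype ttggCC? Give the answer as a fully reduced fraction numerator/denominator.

TtGgCC gametes: TGC×2, TgC×2, tGC×2, tgC×2
TtGgCc gametes: TGC×1, TGc×1, TgC×1, Tgc×1, tGC×1, tGc×1, tgC×1, tgc×1
TtGgCC×TtGgCc grid (8·8=64): TTGGCC=2 TTGGCc=2 TTGgCC=4 TTGgCc=4 TTggCC=2 TTggCc=2 TtGGCC=4 TtGGCc=4 TtGgCC=8 TtGgCc=8 TtggCC=4 TtggCc=4 ttGGCC=2 ttGGCc=2 ttGgCC=4 ttGgCc=4 ttggCC=2 ttggCc=2
ttggCC hits 2/64; gcd=2; 2÷2/64÷2 = 1/32

P(ttggCC) = 1/32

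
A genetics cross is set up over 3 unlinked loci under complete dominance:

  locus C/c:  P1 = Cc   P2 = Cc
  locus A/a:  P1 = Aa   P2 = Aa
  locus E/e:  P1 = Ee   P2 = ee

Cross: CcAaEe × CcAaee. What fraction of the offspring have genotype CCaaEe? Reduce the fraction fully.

CcAaEe gametes: CAE×1, CAe×1, CaE×1, Cae×1, cAE×1, cAe×1, caE×1, cae×1
CcAaee gametes: CAe×2, Cae×2, cAe×2, cae×2
CcAaEe×CcAaee grid (8·8=64): CCAAEe=2 CCAAee=2 CCAaEe=4 CCAaee=4 CCaaEe=2 CCaaee=2 CcAAEe=4 CcAAee=4 CcAaEe=8 CcAaee=8 CcaaEe=4 Ccaaee=4 ccAAEe=2 ccAAee=2 ccAaEe=4 ccAaee=4 ccaaEe=2 ccaaee=2
CCaaEe hits 2/64; gcd=2; 2÷2/64÷2 = 1/32

P(CCaaEe) = 1/32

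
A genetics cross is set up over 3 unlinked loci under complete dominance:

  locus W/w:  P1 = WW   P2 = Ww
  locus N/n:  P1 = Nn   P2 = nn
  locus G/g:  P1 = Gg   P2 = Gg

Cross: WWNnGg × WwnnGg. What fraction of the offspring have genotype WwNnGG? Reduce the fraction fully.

WWNnGg gametes: WNG×2, WNg×2, WnG×2, Wng×2
WwnnGg gametes: WnG×2, Wng×2, wnG×2, wng×2
WWNnGg×WwnnGg grid (8·8=64): WWNnGG=4 WWNnGg=8 WWNngg=4 WWnnGG=4 WWnnGg=8 WWnngg=4 WwNnGG=4 WwNnGg=8 WwNngg=4 WwnnGG=4 WwnnGg=8 Wwnngg=4
WwNnGG hits 4/64; gcd=4; 4÷4/64÷4 = 1/16

P(WwNnGG) = 1/16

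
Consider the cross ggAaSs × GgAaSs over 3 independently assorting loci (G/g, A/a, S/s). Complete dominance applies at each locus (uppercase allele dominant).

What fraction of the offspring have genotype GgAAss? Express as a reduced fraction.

ggAaSs gametes: gAS×2, gAs×2, gaS×2, gas×2
GgAaSs gametes: GAS×1, GAs×1, GaS×1, Gas×1, gAS×1, gAs×1, gaS×1, gas×1
ggAaSs×GgAaSs grid (8·8=64): GgAASS=2 GgAASs=4 GgAAss=2 GgAaSS=4 GgAaSs=8 GgAass=4 GgaaSS=2 GgaaSs=4 Ggaass=2 ggAASS=2 ggAASs=4 ggAAss=2 ggAaSS=4 ggAaSs=8 ggAass=4 ggaaSS=2 ggaaSs=4 ggaass=2
GgAAss hits 2/64; gcd=2; 2÷2/64÷2 = 1/32

P(GgAAss) = 1/32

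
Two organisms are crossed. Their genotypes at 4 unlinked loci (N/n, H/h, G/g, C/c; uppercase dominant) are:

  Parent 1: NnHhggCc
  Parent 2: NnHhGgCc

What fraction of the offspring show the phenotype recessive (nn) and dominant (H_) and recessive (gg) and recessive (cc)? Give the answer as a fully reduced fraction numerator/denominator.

P(nn H_ gg cc) = 3/128

NnHhggCc gametes: NHgC×2, NHgc×2, NhgC×2, Nhgc×2, nHgC×2, nHgc×2, nhgC×2, nhgc×2
NnHhGgCc gametes: NHGC×1, NHGc×1, NHgC×1, NHgc×1, NhGC×1, NhGc×1, NhgC×1, Nhgc×1, nHGC×1, nHGc×1, nHgC×1, nHgc×1, nhGC×1, nhGc×1, nhgC×1, nhgc×1
NnHhggCc×NnHhGgCc grid (16·16=256): NNHHGgCC=2 NNHHGgCc=4 NNHHGgcc=2 NNHHggCC=2 NNHHggCc=4 NNHHggcc=2 NNHhGgCC=4 NNHhGgCc=8 NNHhGgcc=4 NNHhggCC=4 NNHhggCc=8 NNHhggcc=4 NNhhGgCC=2 NNhhGgCc=4 NNhhGgcc=2 NNhhggCC=2 NNhhggCc=4 NNhhggcc=2 NnHHGgCC=4 NnHHGgCc=8 NnHHGgcc=4 NnHHggCC=4 NnHHggCc=8 NnHHggcc=4 NnHhGgCC=8 NnHhGgCc=16 NnHhGgcc=8 NnHhggCC=8 NnHhggCc=16 NnHhggcc=8 NnhhGgCC=4 NnhhGgCc=8 NnhhGgcc=4 NnhhggCC=4 NnhhggCc=8 Nnhhggcc=4 nnHHGgCC=2 nnHHGgCc=4 nnHHGgcc=2 nnHHggCC=2 nnHHggCc=4 nnHHggcc=2 nnHhGgCC=4 nnHhGgCc=8 nnHhGgcc=4 nnHhggCC=4 nnHhggCc=8 nnHhggcc=4 nnhhGgCC=2 nnhhGgCc=4 nnhhGgcc=2 nnhhggCC=2 nnhhggCc=4 nnhhggcc=2
nn H_ gg cc hits 6/256; gcd=2; 6÷2/256÷2 = 3/128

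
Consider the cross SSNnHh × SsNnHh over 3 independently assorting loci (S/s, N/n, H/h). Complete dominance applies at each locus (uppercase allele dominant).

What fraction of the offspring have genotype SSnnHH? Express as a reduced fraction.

SSNnHh gametes: SNH×2, SNh×2, SnH×2, Snh×2
SsNnHh gametes: SNH×1, SNh×1, SnH×1, Snh×1, sNH×1, sNh×1, snH×1, snh×1
SSNnHh×SsNnHh grid (8·8=64): SSNNHH=2 SSNNHh=4 SSNNhh=2 SSNnHH=4 SSNnHh=8 SSNnhh=4 SSnnHH=2 SSnnHh=4 SSnnhh=2 SsNNHH=2 SsNNHh=4 SsNNhh=2 SsNnHH=4 SsNnHh=8 SsNnhh=4 SsnnHH=2 SsnnHh=4 Ssnnhh=2
SSnnHH hits 2/64; gcd=2; 2÷2/64÷2 = 1/32

P(SSnnHH) = 1/32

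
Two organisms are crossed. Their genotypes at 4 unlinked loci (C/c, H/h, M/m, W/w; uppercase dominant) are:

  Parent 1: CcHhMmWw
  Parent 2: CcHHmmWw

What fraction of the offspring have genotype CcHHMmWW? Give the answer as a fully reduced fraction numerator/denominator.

CcHhMmWw gametes: CHMW×1, CHMw×1, CHmW×1, CHmw×1, ChMW×1, ChMw×1, ChmW×1, Chmw×1, cHMW×1, cHMw×1, cHmW×1, cHmw×1, chMW×1, chMw×1, chmW×1, chmw×1
CcHHmmWw gametes: CHmW×4, CHmw×4, cHmW×4, cHmw×4
CcHhMmWw×CcHHmmWw grid (16·16=256): CCHHMmWW=4 CCHHMmWw=8 CCHHMmww=4 CCHHmmWW=4 CCHHmmWw=8 CCHHmmww=4 CCHhMmWW=4 CCHhMmWw=8 CCHhMmww=4 CCHhmmWW=4 CCHhmmWw=8 CCHhmmww=4 CcHHMmWW=8 CcHHMmWw=16 CcHHMmww=8 CcHHmmWW=8 CcHHmmWw=16 CcHHmmww=8 CcHhMmWW=8 CcHhMmWw=16 CcHhMmww=8 CcHhmmWW=8 CcHhmmWw=16 CcHhmmww=8 ccHHMmWW=4 ccHHMmWw=8 ccHHMmww=4 ccHHmmWW=4 ccHHmmWw=8 ccHHmmww=4 ccHhMmWW=4 ccHhMmWw=8 ccHhMmww=4 ccHhmmWW=4 ccHhmmWw=8 ccHhmmww=4
CcHHMmWW hits 8/256; gcd=8; 8÷8/256÷8 = 1/32

P(CcHHMmWW) = 1/32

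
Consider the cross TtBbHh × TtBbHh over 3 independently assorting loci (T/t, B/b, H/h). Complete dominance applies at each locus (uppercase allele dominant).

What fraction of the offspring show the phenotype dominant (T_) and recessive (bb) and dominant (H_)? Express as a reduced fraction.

P(T_ bb H_) = 9/64

TtBbHh gametes: TBH×1, TBh×1, TbH×1, Tbh×1, tBH×1, tBh×1, tbH×1, tbh×1
TtBbHh gametes: TBH×1, TBh×1, TbH×1, Tbh×1, tBH×1, tBh×1, tbH×1, tbh×1
TtBbHh×TtBbHh grid (8·8=64): TTBBHH=1 TTBBHh=2 TTBBhh=1 TTBbHH=2 TTBbHh=4 TTBbhh=2 TTbbHH=1 TTbbHh=2 TTbbhh=1 TtBBHH=2 TtBBHh=4 TtBBhh=2 TtBbHH=4 TtBbHh=8 TtBbhh=4 TtbbHH=2 TtbbHh=4 Ttbbhh=2 ttBBHH=1 ttBBHh=2 ttBBhh=1 ttBbHH=2 ttBbHh=4 ttBbhh=2 ttbbHH=1 ttbbHh=2 ttbbhh=1
T_ bb H_ hits 9/64; gcd=1; 9÷1/64÷1 = 9/64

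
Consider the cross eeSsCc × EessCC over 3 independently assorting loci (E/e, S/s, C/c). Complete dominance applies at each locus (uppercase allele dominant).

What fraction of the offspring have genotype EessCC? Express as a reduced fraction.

P(EessCC) = 1/8

eeSsCc gametes: eSC×2, eSc×2, esC×2, esc×2
EessCC gametes: EsC×4, esC×4
eeSsCc×EessCC grid (8·8=64): EeSsCC=8 EeSsCc=8 EessCC=8 EessCc=8 eeSsCC=8 eeSsCc=8 eessCC=8 eessCc=8
EessCC hits 8/64; gcd=8; 8÷8/64÷8 = 1/8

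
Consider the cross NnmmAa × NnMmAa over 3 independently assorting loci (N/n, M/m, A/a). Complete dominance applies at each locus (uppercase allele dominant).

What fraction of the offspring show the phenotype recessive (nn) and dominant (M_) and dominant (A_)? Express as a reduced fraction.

NnmmAa gametes: NmA×2, Nma×2, nmA×2, nma×2
NnMmAa gametes: NMA×1, NMa×1, NmA×1, Nma×1, nMA×1, nMa×1, nmA×1, nma×1
NnmmAa×NnMmAa grid (8·8=64): NNMmAA=2 NNMmAa=4 NNMmaa=2 NNmmAA=2 NNmmAa=4 NNmmaa=2 NnMmAA=4 NnMmAa=8 NnMmaa=4 NnmmAA=4 NnmmAa=8 Nnmmaa=4 nnMmAA=2 nnMmAa=4 nnMmaa=2 nnmmAA=2 nnmmAa=4 nnmmaa=2
nn M_ A_ hits 6/64; gcd=2; 6÷2/64÷2 = 3/32

P(nn M_ A_) = 3/32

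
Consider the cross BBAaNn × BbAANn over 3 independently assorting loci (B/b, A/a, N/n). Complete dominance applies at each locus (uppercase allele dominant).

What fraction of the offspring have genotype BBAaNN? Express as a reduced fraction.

BBAaNn gametes: BAN×2, BAn×2, BaN×2, Ban×2
BbAANn gametes: BAN×2, BAn×2, bAN×2, bAn×2
BBAaNn×BbAANn grid (8·8=64): BBAANN=4 BBAANn=8 BBAAnn=4 BBAaNN=4 BBAaNn=8 BBAann=4 BbAANN=4 BbAANn=8 BbAAnn=4 BbAaNN=4 BbAaNn=8 BbAann=4
BBAaNN hits 4/64; gcd=4; 4÷4/64÷4 = 1/16

P(BBAaNN) = 1/16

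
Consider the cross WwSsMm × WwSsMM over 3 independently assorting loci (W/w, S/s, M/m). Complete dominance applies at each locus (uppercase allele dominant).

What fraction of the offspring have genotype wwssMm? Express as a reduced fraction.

WwSsMm gametes: WSM×1, WSm×1, WsM×1, Wsm×1, wSM×1, wSm×1, wsM×1, wsm×1
WwSsMM gametes: WSM×2, WsM×2, wSM×2, wsM×2
WwSsMm×WwSsMM grid (8·8=64): WWSSMM=2 WWSSMm=2 WWSsMM=4 WWSsMm=4 WWssMM=2 WWssMm=2 WwSSMM=4 WwSSMm=4 WwSsMM=8 WwSsMm=8 WwssMM=4 WwssMm=4 wwSSMM=2 wwSSMm=2 wwSsMM=4 wwSsMm=4 wwssMM=2 wwssMm=2
wwssMm hits 2/64; gcd=2; 2÷2/64÷2 = 1/32

P(wwssMm) = 1/32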